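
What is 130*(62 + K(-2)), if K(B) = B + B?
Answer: 7540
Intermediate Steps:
K(B) = 2*B
130*(62 + K(-2)) = 130*(62 + 2*(-2)) = 130*(62 - 4) = 130*58 = 7540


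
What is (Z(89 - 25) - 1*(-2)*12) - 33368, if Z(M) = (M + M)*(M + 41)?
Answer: -19904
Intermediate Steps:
Z(M) = 2*M*(41 + M) (Z(M) = (2*M)*(41 + M) = 2*M*(41 + M))
(Z(89 - 25) - 1*(-2)*12) - 33368 = (2*(89 - 25)*(41 + (89 - 25)) - 1*(-2)*12) - 33368 = (2*64*(41 + 64) + 2*12) - 33368 = (2*64*105 + 24) - 33368 = (13440 + 24) - 33368 = 13464 - 33368 = -19904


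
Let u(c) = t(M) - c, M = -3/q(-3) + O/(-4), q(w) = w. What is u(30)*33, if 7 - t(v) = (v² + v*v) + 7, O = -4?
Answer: -1254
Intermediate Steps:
M = 2 (M = -3/(-3) - 4/(-4) = -3*(-⅓) - 4*(-¼) = 1 + 1 = 2)
t(v) = -2*v² (t(v) = 7 - ((v² + v*v) + 7) = 7 - ((v² + v²) + 7) = 7 - (2*v² + 7) = 7 - (7 + 2*v²) = 7 + (-7 - 2*v²) = -2*v²)
u(c) = -8 - c (u(c) = -2*2² - c = -2*4 - c = -8 - c)
u(30)*33 = (-8 - 1*30)*33 = (-8 - 30)*33 = -38*33 = -1254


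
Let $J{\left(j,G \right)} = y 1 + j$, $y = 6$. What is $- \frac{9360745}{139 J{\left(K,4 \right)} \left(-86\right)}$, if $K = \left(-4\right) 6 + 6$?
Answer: $- \frac{9360745}{143448} \approx -65.255$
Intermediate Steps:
$K = -18$ ($K = -24 + 6 = -18$)
$J{\left(j,G \right)} = 6 + j$ ($J{\left(j,G \right)} = 6 \cdot 1 + j = 6 + j$)
$- \frac{9360745}{139 J{\left(K,4 \right)} \left(-86\right)} = - \frac{9360745}{139 \left(6 - 18\right) \left(-86\right)} = - \frac{9360745}{139 \left(-12\right) \left(-86\right)} = - \frac{9360745}{\left(-1668\right) \left(-86\right)} = - \frac{9360745}{143448}$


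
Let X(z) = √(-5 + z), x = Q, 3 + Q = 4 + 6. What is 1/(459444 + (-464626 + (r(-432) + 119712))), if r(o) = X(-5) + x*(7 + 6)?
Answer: 114621/13137973651 - I*√10/13137973651 ≈ 8.7244e-6 - 2.407e-10*I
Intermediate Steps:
Q = 7 (Q = -3 + (4 + 6) = -3 + 10 = 7)
x = 7
r(o) = 91 + I*√10 (r(o) = √(-5 - 5) + 7*(7 + 6) = √(-10) + 7*13 = I*√10 + 91 = 91 + I*√10)
1/(459444 + (-464626 + (r(-432) + 119712))) = 1/(459444 + (-464626 + ((91 + I*√10) + 119712))) = 1/(459444 + (-464626 + (119803 + I*√10))) = 1/(459444 + (-344823 + I*√10)) = 1/(114621 + I*√10)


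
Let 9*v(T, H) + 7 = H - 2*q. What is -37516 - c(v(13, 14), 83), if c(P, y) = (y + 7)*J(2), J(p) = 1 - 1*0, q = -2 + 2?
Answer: -37606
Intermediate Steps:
q = 0
v(T, H) = -7/9 + H/9 (v(T, H) = -7/9 + (H - 2*0)/9 = -7/9 + (H + 0)/9 = -7/9 + H/9)
J(p) = 1 (J(p) = 1 + 0 = 1)
c(P, y) = 7 + y (c(P, y) = (y + 7)*1 = (7 + y)*1 = 7 + y)
-37516 - c(v(13, 14), 83) = -37516 - (7 + 83) = -37516 - 1*90 = -37516 - 90 = -37606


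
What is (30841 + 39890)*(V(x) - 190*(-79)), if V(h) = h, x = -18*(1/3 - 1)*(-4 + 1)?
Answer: 1059125994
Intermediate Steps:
x = -36 (x = -18*(⅓ - 1)*(-3) = -(-12)*(-3) = -18*2 = -36)
(30841 + 39890)*(V(x) - 190*(-79)) = (30841 + 39890)*(-36 - 190*(-79)) = 70731*(-36 + 15010) = 70731*14974 = 1059125994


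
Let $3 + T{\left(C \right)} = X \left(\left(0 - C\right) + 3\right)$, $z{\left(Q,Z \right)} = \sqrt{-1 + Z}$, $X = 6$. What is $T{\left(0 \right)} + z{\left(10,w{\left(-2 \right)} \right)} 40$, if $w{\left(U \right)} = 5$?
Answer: $95$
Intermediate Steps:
$T{\left(C \right)} = 15 - 6 C$ ($T{\left(C \right)} = -3 + 6 \left(\left(0 - C\right) + 3\right) = -3 + 6 \left(- C + 3\right) = -3 + 6 \left(3 - C\right) = -3 - \left(-18 + 6 C\right) = 15 - 6 C$)
$T{\left(0 \right)} + z{\left(10,w{\left(-2 \right)} \right)} 40 = \left(15 - 0\right) + \sqrt{-1 + 5} \cdot 40 = \left(15 + 0\right) + \sqrt{4} \cdot 40 = 15 + 2 \cdot 40 = 15 + 80 = 95$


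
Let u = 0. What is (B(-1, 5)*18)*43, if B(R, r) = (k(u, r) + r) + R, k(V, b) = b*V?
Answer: 3096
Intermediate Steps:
k(V, b) = V*b
B(R, r) = R + r (B(R, r) = (0*r + r) + R = (0 + r) + R = r + R = R + r)
(B(-1, 5)*18)*43 = ((-1 + 5)*18)*43 = (4*18)*43 = 72*43 = 3096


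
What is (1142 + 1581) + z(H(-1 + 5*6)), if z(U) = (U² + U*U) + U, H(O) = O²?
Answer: 1418126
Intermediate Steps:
z(U) = U + 2*U² (z(U) = (U² + U²) + U = 2*U² + U = U + 2*U²)
(1142 + 1581) + z(H(-1 + 5*6)) = (1142 + 1581) + (-1 + 5*6)²*(1 + 2*(-1 + 5*6)²) = 2723 + (-1 + 30)²*(1 + 2*(-1 + 30)²) = 2723 + 29²*(1 + 2*29²) = 2723 + 841*(1 + 2*841) = 2723 + 841*(1 + 1682) = 2723 + 841*1683 = 2723 + 1415403 = 1418126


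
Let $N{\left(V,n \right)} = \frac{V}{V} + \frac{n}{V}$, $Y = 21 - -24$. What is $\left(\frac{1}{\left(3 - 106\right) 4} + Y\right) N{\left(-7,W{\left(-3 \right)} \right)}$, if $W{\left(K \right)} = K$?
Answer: $\frac{92695}{1442} \approx 64.282$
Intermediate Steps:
$Y = 45$ ($Y = 21 + 24 = 45$)
$N{\left(V,n \right)} = 1 + \frac{n}{V}$
$\left(\frac{1}{\left(3 - 106\right) 4} + Y\right) N{\left(-7,W{\left(-3 \right)} \right)} = \left(\frac{1}{\left(3 - 106\right) 4} + 45\right) \frac{-7 - 3}{-7} = \left(\frac{1}{-103} \cdot \frac{1}{4} + 45\right) \left(\left(- \frac{1}{7}\right) \left(-10\right)\right) = \left(\left(- \frac{1}{103}\right) \frac{1}{4} + 45\right) \frac{10}{7} = \left(- \frac{1}{412} + 45\right) \frac{10}{7} = \frac{18539}{412} \cdot \frac{10}{7} = \frac{92695}{1442}$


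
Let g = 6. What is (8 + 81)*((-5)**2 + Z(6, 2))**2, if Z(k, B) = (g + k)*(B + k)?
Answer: 1303049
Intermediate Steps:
Z(k, B) = (6 + k)*(B + k)
(8 + 81)*((-5)**2 + Z(6, 2))**2 = (8 + 81)*((-5)**2 + (6**2 + 6*2 + 6*6 + 2*6))**2 = 89*(25 + (36 + 12 + 36 + 12))**2 = 89*(25 + 96)**2 = 89*121**2 = 89*14641 = 1303049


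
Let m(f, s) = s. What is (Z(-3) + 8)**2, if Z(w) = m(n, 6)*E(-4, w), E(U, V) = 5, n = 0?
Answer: 1444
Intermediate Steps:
Z(w) = 30 (Z(w) = 6*5 = 30)
(Z(-3) + 8)**2 = (30 + 8)**2 = 38**2 = 1444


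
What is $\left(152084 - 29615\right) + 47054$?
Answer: $169523$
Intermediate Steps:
$\left(152084 - 29615\right) + 47054 = 122469 + 47054 = 169523$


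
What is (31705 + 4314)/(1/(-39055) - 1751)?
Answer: -1406722045/68385306 ≈ -20.571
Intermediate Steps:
(31705 + 4314)/(1/(-39055) - 1751) = 36019/(-1/39055 - 1751) = 36019/(-68385306/39055) = 36019*(-39055/68385306) = -1406722045/68385306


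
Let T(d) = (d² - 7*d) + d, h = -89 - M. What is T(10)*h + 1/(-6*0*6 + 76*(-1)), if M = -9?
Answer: -243201/76 ≈ -3200.0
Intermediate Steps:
h = -80 (h = -89 - 1*(-9) = -89 + 9 = -80)
T(d) = d² - 6*d
T(10)*h + 1/(-6*0*6 + 76*(-1)) = (10*(-6 + 10))*(-80) + 1/(-6*0*6 + 76*(-1)) = (10*4)*(-80) + 1/(0*6 - 76) = 40*(-80) + 1/(0 - 76) = -3200 + 1/(-76) = -3200 - 1/76 = -243201/76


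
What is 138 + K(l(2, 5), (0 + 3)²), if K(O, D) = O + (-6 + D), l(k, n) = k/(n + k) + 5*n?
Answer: 1164/7 ≈ 166.29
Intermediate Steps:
l(k, n) = 5*n + k/(k + n) (l(k, n) = k/(k + n) + 5*n = 5*n + k/(k + n))
K(O, D) = -6 + D + O
138 + K(l(2, 5), (0 + 3)²) = 138 + (-6 + (0 + 3)² + (2 + 5*5² + 5*2*5)/(2 + 5)) = 138 + (-6 + 3² + (2 + 5*25 + 50)/7) = 138 + (-6 + 9 + (2 + 125 + 50)/7) = 138 + (-6 + 9 + (⅐)*177) = 138 + (-6 + 9 + 177/7) = 138 + 198/7 = 1164/7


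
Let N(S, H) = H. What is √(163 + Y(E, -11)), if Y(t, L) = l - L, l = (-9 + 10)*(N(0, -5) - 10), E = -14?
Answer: √159 ≈ 12.610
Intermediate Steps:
l = -15 (l = (-9 + 10)*(-5 - 10) = 1*(-15) = -15)
Y(t, L) = -15 - L
√(163 + Y(E, -11)) = √(163 + (-15 - 1*(-11))) = √(163 + (-15 + 11)) = √(163 - 4) = √159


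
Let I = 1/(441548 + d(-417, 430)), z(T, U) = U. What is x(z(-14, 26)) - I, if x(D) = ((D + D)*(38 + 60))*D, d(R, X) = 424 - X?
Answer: 58502548831/441542 ≈ 1.3250e+5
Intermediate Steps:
I = 1/441542 (I = 1/(441548 + (424 - 1*430)) = 1/(441548 + (424 - 430)) = 1/(441548 - 6) = 1/441542 ≈ 2.2648e-6)
x(D) = 196*D² (x(D) = ((2*D)*98)*D = (196*D)*D = 196*D²)
x(z(-14, 26)) - I = 196*26² - 1*1/441542 = 196*676 - 1/441542 = 132496 - 1/441542 = 58502548831/441542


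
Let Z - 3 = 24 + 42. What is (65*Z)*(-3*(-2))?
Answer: 26910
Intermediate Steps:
Z = 69 (Z = 3 + (24 + 42) = 3 + 66 = 69)
(65*Z)*(-3*(-2)) = (65*69)*(-3*(-2)) = 4485*6 = 26910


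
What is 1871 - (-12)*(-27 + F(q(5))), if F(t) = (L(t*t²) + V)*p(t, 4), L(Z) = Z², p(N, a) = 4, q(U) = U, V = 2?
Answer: 751643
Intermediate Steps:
F(t) = 8 + 4*t⁶ (F(t) = ((t*t²)² + 2)*4 = ((t³)² + 2)*4 = (t⁶ + 2)*4 = (2 + t⁶)*4 = 8 + 4*t⁶)
1871 - (-12)*(-27 + F(q(5))) = 1871 - (-12)*(-27 + (8 + 4*5⁶)) = 1871 - (-12)*(-27 + (8 + 4*15625)) = 1871 - (-12)*(-27 + (8 + 62500)) = 1871 - (-12)*(-27 + 62508) = 1871 - (-12)*62481 = 1871 - 1*(-749772) = 1871 + 749772 = 751643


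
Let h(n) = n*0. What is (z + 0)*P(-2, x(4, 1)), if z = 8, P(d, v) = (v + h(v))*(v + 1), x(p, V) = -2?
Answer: 16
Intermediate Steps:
h(n) = 0
P(d, v) = v*(1 + v) (P(d, v) = (v + 0)*(v + 1) = v*(1 + v))
(z + 0)*P(-2, x(4, 1)) = (8 + 0)*(-2*(1 - 2)) = 8*(-2*(-1)) = 8*2 = 16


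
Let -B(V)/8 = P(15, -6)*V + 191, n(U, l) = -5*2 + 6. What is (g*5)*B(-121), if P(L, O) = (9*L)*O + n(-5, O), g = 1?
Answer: -3947400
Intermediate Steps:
n(U, l) = -4 (n(U, l) = -10 + 6 = -4)
P(L, O) = -4 + 9*L*O (P(L, O) = (9*L)*O - 4 = 9*L*O - 4 = -4 + 9*L*O)
B(V) = -1528 + 6512*V (B(V) = -8*((-4 + 9*15*(-6))*V + 191) = -8*((-4 - 810)*V + 191) = -8*(-814*V + 191) = -8*(191 - 814*V) = -1528 + 6512*V)
(g*5)*B(-121) = (1*5)*(-1528 + 6512*(-121)) = 5*(-1528 - 787952) = 5*(-789480) = -3947400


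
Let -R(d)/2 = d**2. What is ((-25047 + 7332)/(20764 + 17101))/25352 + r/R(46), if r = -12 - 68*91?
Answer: 148790915153/101563078184 ≈ 1.4650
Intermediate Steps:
r = -6200 (r = -12 - 6188 = -6200)
R(d) = -2*d**2
((-25047 + 7332)/(20764 + 17101))/25352 + r/R(46) = ((-25047 + 7332)/(20764 + 17101))/25352 - 6200/((-2*46**2)) = -17715/37865*(1/25352) - 6200/((-2*2116)) = -17715*1/37865*(1/25352) - 6200/(-4232) = -3543/7573*1/25352 - 6200*(-1/4232) = -3543/191990696 + 775/529 = 148790915153/101563078184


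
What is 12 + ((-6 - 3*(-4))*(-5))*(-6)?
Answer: 192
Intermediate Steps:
12 + ((-6 - 3*(-4))*(-5))*(-6) = 12 + ((-6 + 12)*(-5))*(-6) = 12 + (6*(-5))*(-6) = 12 - 30*(-6) = 12 + 180 = 192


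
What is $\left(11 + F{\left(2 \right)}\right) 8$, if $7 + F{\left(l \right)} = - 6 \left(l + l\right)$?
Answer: $-160$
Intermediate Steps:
$F{\left(l \right)} = -7 - 12 l$ ($F{\left(l \right)} = -7 - 6 \left(l + l\right) = -7 - 6 \cdot 2 l = -7 - 12 l$)
$\left(11 + F{\left(2 \right)}\right) 8 = \left(11 - 31\right) 8 = \left(-20\right) 8 = -160$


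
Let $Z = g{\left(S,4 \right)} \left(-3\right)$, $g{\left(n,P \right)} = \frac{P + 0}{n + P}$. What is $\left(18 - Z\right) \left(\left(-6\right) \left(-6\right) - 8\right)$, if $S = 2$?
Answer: $560$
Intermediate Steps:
$g{\left(n,P \right)} = \frac{P}{P + n}$
$Z = -2$ ($Z = \frac{4}{4 + 2} \left(-3\right) = \frac{4}{6} \left(-3\right) = 4 \cdot \frac{1}{6} \left(-3\right) = \frac{2}{3} \left(-3\right) = -2$)
$\left(18 - Z\right) \left(\left(-6\right) \left(-6\right) - 8\right) = \left(18 - -2\right) \left(\left(-6\right) \left(-6\right) - 8\right) = \left(18 + 2\right) \left(36 - 8\right) = 20 \cdot 28 = 560$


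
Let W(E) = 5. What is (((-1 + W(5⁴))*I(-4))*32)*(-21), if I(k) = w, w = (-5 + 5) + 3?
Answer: -8064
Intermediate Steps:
w = 3 (w = 0 + 3 = 3)
I(k) = 3
(((-1 + W(5⁴))*I(-4))*32)*(-21) = (((-1 + 5)*3)*32)*(-21) = ((4*3)*32)*(-21) = (12*32)*(-21) = 384*(-21) = -8064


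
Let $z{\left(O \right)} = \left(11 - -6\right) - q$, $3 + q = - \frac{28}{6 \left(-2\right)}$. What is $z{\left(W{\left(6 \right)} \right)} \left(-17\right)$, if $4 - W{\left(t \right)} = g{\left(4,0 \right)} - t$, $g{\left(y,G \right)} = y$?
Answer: $- \frac{901}{3} \approx -300.33$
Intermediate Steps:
$q = - \frac{2}{3}$ ($q = -3 - \frac{28}{6 \left(-2\right)} = -3 - \frac{28}{-12} = -3 - - \frac{7}{3} = -3 + \frac{7}{3} = - \frac{2}{3} \approx -0.66667$)
$W{\left(t \right)} = t$ ($W{\left(t \right)} = 4 - \left(4 - t\right) = 4 + \left(-4 + t\right) = t$)
$z{\left(O \right)} = \frac{53}{3}$ ($z{\left(O \right)} = \left(11 - -6\right) - - \frac{2}{3} = \left(11 + 6\right) + \frac{2}{3} = 17 + \frac{2}{3} = \frac{53}{3}$)
$z{\left(W{\left(6 \right)} \right)} \left(-17\right) = \frac{53}{3} \left(-17\right) = - \frac{901}{3}$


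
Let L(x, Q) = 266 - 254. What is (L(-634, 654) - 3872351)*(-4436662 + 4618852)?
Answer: -705501442410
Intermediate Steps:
L(x, Q) = 12
(L(-634, 654) - 3872351)*(-4436662 + 4618852) = (12 - 3872351)*(-4436662 + 4618852) = -3872339*182190 = -705501442410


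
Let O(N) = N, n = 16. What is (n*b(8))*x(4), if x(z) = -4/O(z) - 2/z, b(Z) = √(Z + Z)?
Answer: -96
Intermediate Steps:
b(Z) = √2*√Z (b(Z) = √(2*Z) = √2*√Z)
x(z) = -6/z (x(z) = -4/z - 2/z = -6/z)
(n*b(8))*x(4) = (16*(√2*√8))*(-6/4) = (16*(√2*(2*√2)))*(-6*¼) = (16*4)*(-3/2) = 64*(-3/2) = -96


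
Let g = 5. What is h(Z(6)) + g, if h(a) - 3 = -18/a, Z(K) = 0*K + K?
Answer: 5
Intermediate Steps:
Z(K) = K (Z(K) = 0 + K = K)
h(a) = 3 - 18/a
h(Z(6)) + g = (3 - 18/6) + 5 = (3 - 18*⅙) + 5 = (3 - 3) + 5 = 0 + 5 = 5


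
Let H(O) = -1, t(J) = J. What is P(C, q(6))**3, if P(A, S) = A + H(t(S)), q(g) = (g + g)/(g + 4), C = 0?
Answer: -1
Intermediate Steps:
q(g) = 2*g/(4 + g) (q(g) = (2*g)/(4 + g) = 2*g/(4 + g))
P(A, S) = -1 + A (P(A, S) = A - 1 = -1 + A)
P(C, q(6))**3 = (-1 + 0)**3 = (-1)**3 = -1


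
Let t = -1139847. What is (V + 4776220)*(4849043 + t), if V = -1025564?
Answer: 13911918232576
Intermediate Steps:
(V + 4776220)*(4849043 + t) = (-1025564 + 4776220)*(4849043 - 1139847) = 3750656*3709196 = 13911918232576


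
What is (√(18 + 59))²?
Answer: 77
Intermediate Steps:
(√(18 + 59))² = (√77)² = 77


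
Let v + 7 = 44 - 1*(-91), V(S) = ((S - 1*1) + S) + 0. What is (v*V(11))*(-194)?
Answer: -521472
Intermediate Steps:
V(S) = -1 + 2*S (V(S) = ((S - 1) + S) + 0 = ((-1 + S) + S) + 0 = (-1 + 2*S) + 0 = -1 + 2*S)
v = 128 (v = -7 + (44 - 1*(-91)) = -7 + (44 + 91) = -7 + 135 = 128)
(v*V(11))*(-194) = (128*(-1 + 2*11))*(-194) = (128*(-1 + 22))*(-194) = (128*21)*(-194) = 2688*(-194) = -521472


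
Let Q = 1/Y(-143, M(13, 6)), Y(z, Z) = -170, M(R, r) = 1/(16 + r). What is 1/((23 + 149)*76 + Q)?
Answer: 170/2222239 ≈ 7.6499e-5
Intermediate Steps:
Q = -1/170 (Q = 1/(-170) = -1/170 ≈ -0.0058824)
1/((23 + 149)*76 + Q) = 1/((23 + 149)*76 - 1/170) = 1/(172*76 - 1/170) = 1/(13072 - 1/170) = 1/(2222239/170) = 170/2222239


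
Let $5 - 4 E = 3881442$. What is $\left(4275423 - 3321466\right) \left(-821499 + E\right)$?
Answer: $- \frac{6837422882381}{4} \approx -1.7094 \cdot 10^{12}$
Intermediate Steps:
$E = - \frac{3881437}{4}$ ($E = \frac{5}{4} - \frac{1940721}{2} = - \frac{3881437}{4} \approx -9.7036 \cdot 10^{5}$)
$\left(4275423 - 3321466\right) \left(-821499 + E\right) = \left(4275423 - 3321466\right) \left(-821499 - \frac{3881437}{4}\right) = 953957 \left(- \frac{7167433}{4}\right) = - \frac{6837422882381}{4}$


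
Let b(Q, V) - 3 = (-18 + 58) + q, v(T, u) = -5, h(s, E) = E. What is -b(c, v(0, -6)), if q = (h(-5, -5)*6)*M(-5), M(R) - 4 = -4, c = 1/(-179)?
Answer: -43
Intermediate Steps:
c = -1/179 ≈ -0.0055866
M(R) = 0 (M(R) = 4 - 4 = 0)
q = 0 (q = -5*6*0 = -30*0 = 0)
b(Q, V) = 43 (b(Q, V) = 3 + ((-18 + 58) + 0) = 3 + (40 + 0) = 3 + 40 = 43)
-b(c, v(0, -6)) = -1*43 = -43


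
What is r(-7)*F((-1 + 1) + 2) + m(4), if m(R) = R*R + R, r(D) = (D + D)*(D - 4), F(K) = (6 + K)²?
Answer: 9876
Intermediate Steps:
r(D) = 2*D*(-4 + D) (r(D) = (2*D)*(-4 + D) = 2*D*(-4 + D))
m(R) = R + R² (m(R) = R² + R = R + R²)
r(-7)*F((-1 + 1) + 2) + m(4) = (2*(-7)*(-4 - 7))*(6 + ((-1 + 1) + 2))² + 4*(1 + 4) = (2*(-7)*(-11))*(6 + (0 + 2))² + 4*5 = 154*(6 + 2)² + 20 = 154*8² + 20 = 154*64 + 20 = 9856 + 20 = 9876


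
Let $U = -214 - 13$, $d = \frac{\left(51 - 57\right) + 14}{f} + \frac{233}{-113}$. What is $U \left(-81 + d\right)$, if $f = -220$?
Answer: $\frac{117235512}{6215} \approx 18863.0$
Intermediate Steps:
$d = - \frac{13041}{6215}$ ($d = \frac{\left(51 - 57\right) + 14}{-220} + \frac{233}{-113} = \left(-6 + 14\right) \left(- \frac{1}{220}\right) + 233 \left(- \frac{1}{113}\right) = 8 \left(- \frac{1}{220}\right) - \frac{233}{113} = - \frac{2}{55} - \frac{233}{113} = - \frac{13041}{6215} \approx -2.0983$)
$U = -227$ ($U = -214 - 13 = -227$)
$U \left(-81 + d\right) = - 227 \left(-81 - \frac{13041}{6215}\right) = \left(-227\right) \left(- \frac{516456}{6215}\right) = \frac{117235512}{6215}$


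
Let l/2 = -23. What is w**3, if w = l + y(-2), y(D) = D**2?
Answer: -74088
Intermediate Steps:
l = -46 (l = 2*(-23) = -46)
w = -42 (w = -46 + (-2)**2 = -46 + 4 = -42)
w**3 = (-42)**3 = -74088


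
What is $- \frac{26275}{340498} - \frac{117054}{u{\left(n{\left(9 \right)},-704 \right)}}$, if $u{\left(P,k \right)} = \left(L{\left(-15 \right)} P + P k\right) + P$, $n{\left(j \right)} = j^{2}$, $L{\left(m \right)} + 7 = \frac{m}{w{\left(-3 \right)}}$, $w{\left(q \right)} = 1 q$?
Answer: $\frac{4261802113}{2160459810} \approx 1.9726$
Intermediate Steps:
$w{\left(q \right)} = q$
$L{\left(m \right)} = -7 - \frac{m}{3}$ ($L{\left(m \right)} = -7 + \frac{m}{-3} = -7 + m \left(- \frac{1}{3}\right) = -7 - \frac{m}{3}$)
$u{\left(P,k \right)} = - P + P k$ ($u{\left(P,k \right)} = \left(\left(-7 - -5\right) P + P k\right) + P = \left(\left(-7 + 5\right) P + P k\right) + P = \left(- 2 P + P k\right) + P = - P + P k$)
$- \frac{26275}{340498} - \frac{117054}{u{\left(n{\left(9 \right)},-704 \right)}} = - \frac{26275}{340498} - \frac{117054}{9^{2} \left(-1 - 704\right)} = \left(-26275\right) \frac{1}{340498} - \frac{117054}{81 \left(-705\right)} = - \frac{26275}{340498} - \frac{117054}{-57105} = - \frac{26275}{340498} - - \frac{13006}{6345} = - \frac{26275}{340498} + \frac{13006}{6345} = \frac{4261802113}{2160459810}$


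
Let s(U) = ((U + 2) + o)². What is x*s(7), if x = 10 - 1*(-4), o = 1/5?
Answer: 29624/25 ≈ 1185.0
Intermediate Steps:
o = ⅕ (o = 1*(⅕) = ⅕ ≈ 0.20000)
s(U) = (11/5 + U)² (s(U) = ((U + 2) + ⅕)² = ((2 + U) + ⅕)² = (11/5 + U)²)
x = 14 (x = 10 + 4 = 14)
x*s(7) = 14*((11 + 5*7)²/25) = 14*((11 + 35)²/25) = 14*((1/25)*46²) = 14*((1/25)*2116) = 14*(2116/25) = 29624/25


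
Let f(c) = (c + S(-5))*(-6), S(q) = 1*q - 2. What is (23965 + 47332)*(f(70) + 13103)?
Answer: 907254325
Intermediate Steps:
S(q) = -2 + q (S(q) = q - 2 = -2 + q)
f(c) = 42 - 6*c (f(c) = (c + (-2 - 5))*(-6) = (c - 7)*(-6) = (-7 + c)*(-6) = 42 - 6*c)
(23965 + 47332)*(f(70) + 13103) = (23965 + 47332)*((42 - 6*70) + 13103) = 71297*((42 - 420) + 13103) = 71297*(-378 + 13103) = 71297*12725 = 907254325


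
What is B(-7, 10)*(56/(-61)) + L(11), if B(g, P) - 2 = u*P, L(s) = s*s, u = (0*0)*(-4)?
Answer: 7269/61 ≈ 119.16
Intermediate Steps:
u = 0 (u = 0*(-4) = 0)
L(s) = s²
B(g, P) = 2 (B(g, P) = 2 + 0*P = 2 + 0 = 2)
B(-7, 10)*(56/(-61)) + L(11) = 2*(56/(-61)) + 11² = 2*(56*(-1/61)) + 121 = 2*(-56/61) + 121 = -112/61 + 121 = 7269/61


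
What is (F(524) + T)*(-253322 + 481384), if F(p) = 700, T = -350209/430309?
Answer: 68616122445642/430309 ≈ 1.5946e+8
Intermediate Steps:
T = -350209/430309 (T = -350209*1/430309 = -350209/430309 ≈ -0.81385)
(F(524) + T)*(-253322 + 481384) = (700 - 350209/430309)*(-253322 + 481384) = (300866091/430309)*228062 = 68616122445642/430309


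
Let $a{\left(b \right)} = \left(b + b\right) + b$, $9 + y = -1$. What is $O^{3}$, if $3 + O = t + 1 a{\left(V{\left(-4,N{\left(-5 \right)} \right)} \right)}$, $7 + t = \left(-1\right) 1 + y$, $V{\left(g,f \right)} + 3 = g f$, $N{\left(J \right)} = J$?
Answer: $27000$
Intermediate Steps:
$y = -10$ ($y = -9 - 1 = -10$)
$V{\left(g,f \right)} = -3 + f g$ ($V{\left(g,f \right)} = -3 + g f = -3 + f g$)
$a{\left(b \right)} = 3 b$ ($a{\left(b \right)} = 2 b + b = 3 b$)
$t = -18$ ($t = -7 - 11 = -18$)
$O = 30$ ($O = -3 - \left(18 - 3 \left(-3 - -20\right)\right) = -3 - \left(18 - 3 \left(-3 + 20\right)\right) = -3 - \left(18 - 3 \cdot 17\right) = -3 + \left(-18 + 1 \cdot 51\right) = -3 + \left(-18 + 51\right) = -3 + 33 = 30$)
$O^{3} = 30^{3} = 27000$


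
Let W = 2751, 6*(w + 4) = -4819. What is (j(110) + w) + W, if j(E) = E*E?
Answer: 84263/6 ≈ 14044.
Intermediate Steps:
j(E) = E²
w = -4843/6 (w = -4 + (⅙)*(-4819) = -4 - 4819/6 = -4843/6 ≈ -807.17)
(j(110) + w) + W = (110² - 4843/6) + 2751 = (12100 - 4843/6) + 2751 = 67757/6 + 2751 = 84263/6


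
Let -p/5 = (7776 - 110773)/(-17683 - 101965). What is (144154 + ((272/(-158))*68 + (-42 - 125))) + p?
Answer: 1359845580985/9452192 ≈ 1.4387e+5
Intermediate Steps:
p = -514985/119648 (p = -5*(7776 - 110773)/(-17683 - 101965) = -(-514985)/(-119648) = -(-514985)*(-1)/119648 = -5*102997/119648 = -514985/119648 ≈ -4.3042)
(144154 + ((272/(-158))*68 + (-42 - 125))) + p = (144154 + ((272/(-158))*68 + (-42 - 125))) - 514985/119648 = (144154 + ((272*(-1/158))*68 - 167)) - 514985/119648 = (144154 + (-136/79*68 - 167)) - 514985/119648 = (144154 + (-9248/79 - 167)) - 514985/119648 = (144154 - 22441/79) - 514985/119648 = 11365725/79 - 514985/119648 = 1359845580985/9452192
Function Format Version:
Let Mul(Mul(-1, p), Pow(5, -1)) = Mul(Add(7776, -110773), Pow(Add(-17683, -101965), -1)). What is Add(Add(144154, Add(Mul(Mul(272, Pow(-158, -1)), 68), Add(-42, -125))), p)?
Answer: Rational(1359845580985, 9452192) ≈ 1.4387e+5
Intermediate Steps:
p = Rational(-514985, 119648) (p = Mul(-5, Mul(Add(7776, -110773), Pow(Add(-17683, -101965), -1))) = Mul(-5, Mul(-102997, Pow(-119648, -1))) = Mul(-5, Mul(-102997, Rational(-1, 119648))) = Mul(-5, Rational(102997, 119648)) = Rational(-514985, 119648) ≈ -4.3042)
Add(Add(144154, Add(Mul(Mul(272, Pow(-158, -1)), 68), Add(-42, -125))), p) = Add(Add(144154, Add(Mul(Mul(272, Pow(-158, -1)), 68), Add(-42, -125))), Rational(-514985, 119648)) = Add(Add(144154, Add(Mul(Mul(272, Rational(-1, 158)), 68), -167)), Rational(-514985, 119648)) = Add(Add(144154, Add(Mul(Rational(-136, 79), 68), -167)), Rational(-514985, 119648)) = Add(Add(144154, Add(Rational(-9248, 79), -167)), Rational(-514985, 119648)) = Add(Add(144154, Rational(-22441, 79)), Rational(-514985, 119648)) = Add(Rational(11365725, 79), Rational(-514985, 119648)) = Rational(1359845580985, 9452192)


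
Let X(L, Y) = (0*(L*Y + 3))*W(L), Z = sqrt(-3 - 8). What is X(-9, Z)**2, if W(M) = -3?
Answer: 0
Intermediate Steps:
Z = I*sqrt(11) (Z = sqrt(-11) = I*sqrt(11) ≈ 3.3166*I)
X(L, Y) = 0 (X(L, Y) = (0*(L*Y + 3))*(-3) = (0*(3 + L*Y))*(-3) = 0*(-3) = 0)
X(-9, Z)**2 = 0**2 = 0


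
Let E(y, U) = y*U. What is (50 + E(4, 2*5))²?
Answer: 8100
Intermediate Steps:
E(y, U) = U*y
(50 + E(4, 2*5))² = (50 + (2*5)*4)² = (50 + 10*4)² = (50 + 40)² = 90² = 8100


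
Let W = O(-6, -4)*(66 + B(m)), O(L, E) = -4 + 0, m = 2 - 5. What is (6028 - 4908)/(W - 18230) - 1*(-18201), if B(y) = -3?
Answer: 168194881/9241 ≈ 18201.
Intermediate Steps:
m = -3
O(L, E) = -4
W = -252 (W = -4*(66 - 3) = -4*63 = -252)
(6028 - 4908)/(W - 18230) - 1*(-18201) = (6028 - 4908)/(-252 - 18230) - 1*(-18201) = 1120/(-18482) + 18201 = 1120*(-1/18482) + 18201 = -560/9241 + 18201 = 168194881/9241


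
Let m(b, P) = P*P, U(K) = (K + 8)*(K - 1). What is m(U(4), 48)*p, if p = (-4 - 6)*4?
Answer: -92160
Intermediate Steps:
U(K) = (-1 + K)*(8 + K) (U(K) = (8 + K)*(-1 + K) = (-1 + K)*(8 + K))
m(b, P) = P**2
p = -40 (p = -10*4 = -40)
m(U(4), 48)*p = 48**2*(-40) = 2304*(-40) = -92160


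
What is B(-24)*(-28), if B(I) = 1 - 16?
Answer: 420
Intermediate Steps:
B(I) = -15
B(-24)*(-28) = -15*(-28) = 420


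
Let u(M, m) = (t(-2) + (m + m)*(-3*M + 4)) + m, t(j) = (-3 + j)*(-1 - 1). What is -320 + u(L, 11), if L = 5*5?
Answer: -1861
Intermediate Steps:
t(j) = 6 - 2*j (t(j) = (-3 + j)*(-2) = 6 - 2*j)
L = 25
u(M, m) = 10 + m + 2*m*(4 - 3*M) (u(M, m) = ((6 - 2*(-2)) + (m + m)*(-3*M + 4)) + m = ((6 + 4) + (2*m)*(4 - 3*M)) + m = (10 + 2*m*(4 - 3*M)) + m = 10 + m + 2*m*(4 - 3*M))
-320 + u(L, 11) = -320 + (10 + 9*11 - 6*25*11) = -320 + (10 + 99 - 1650) = -320 - 1541 = -1861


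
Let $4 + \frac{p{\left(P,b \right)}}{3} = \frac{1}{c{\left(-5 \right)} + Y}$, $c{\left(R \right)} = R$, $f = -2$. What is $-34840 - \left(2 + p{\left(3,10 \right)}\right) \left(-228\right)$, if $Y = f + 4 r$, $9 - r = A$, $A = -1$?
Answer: $- \frac{408092}{11} \approx -37099.0$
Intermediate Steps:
$r = 10$ ($r = 9 - -1 = 9 + 1 = 10$)
$Y = 38$ ($Y = -2 + 4 \cdot 10 = -2 + 40 = 38$)
$p{\left(P,b \right)} = - \frac{131}{11}$ ($p{\left(P,b \right)} = -12 + \frac{3}{-5 + 38} = -12 + \frac{3}{33} = -12 + 3 \cdot \frac{1}{33} = -12 + \frac{1}{11} = - \frac{131}{11}$)
$-34840 - \left(2 + p{\left(3,10 \right)}\right) \left(-228\right) = -34840 - \left(2 - \frac{131}{11}\right) \left(-228\right) = -34840 - \left(- \frac{109}{11}\right) \left(-228\right) = -34840 - \frac{24852}{11} = - \frac{408092}{11}$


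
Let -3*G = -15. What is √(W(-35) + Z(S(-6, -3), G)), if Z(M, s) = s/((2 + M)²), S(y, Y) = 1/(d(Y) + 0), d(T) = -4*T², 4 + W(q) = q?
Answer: I*√190119/71 ≈ 6.1412*I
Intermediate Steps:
G = 5 (G = -⅓*(-15) = 5)
W(q) = -4 + q
S(y, Y) = -1/(4*Y²) (S(y, Y) = 1/(-4*Y² + 0) = 1/(-4*Y²) = -1/(4*Y²))
Z(M, s) = s/(2 + M)²
√(W(-35) + Z(S(-6, -3), G)) = √((-4 - 35) + 5/(2 - ¼/(-3)²)²) = √(-39 + 5/(2 - ¼*⅑)²) = √(-39 + 5/(2 - 1/36)²) = √(-39 + 5/(71/36)²) = √(-39 + 5*(1296/5041)) = √(-39 + 6480/5041) = √(-190119/5041) = I*√190119/71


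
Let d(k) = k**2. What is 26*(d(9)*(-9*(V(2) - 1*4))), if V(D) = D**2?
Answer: 0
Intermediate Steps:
26*(d(9)*(-9*(V(2) - 1*4))) = 26*(9**2*(-9*(2**2 - 1*4))) = 26*(81*(-9*(4 - 4))) = 26*(81*(-9*0)) = 26*(81*0) = 26*0 = 0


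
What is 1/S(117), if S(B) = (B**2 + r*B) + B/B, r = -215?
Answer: -1/11465 ≈ -8.7222e-5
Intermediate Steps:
S(B) = 1 + B**2 - 215*B (S(B) = (B**2 - 215*B) + B/B = (B**2 - 215*B) + 1 = 1 + B**2 - 215*B)
1/S(117) = 1/(1 + 117**2 - 215*117) = 1/(1 + 13689 - 25155) = 1/(-11465) = -1/11465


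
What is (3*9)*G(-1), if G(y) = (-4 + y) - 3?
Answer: -216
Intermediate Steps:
G(y) = -7 + y
(3*9)*G(-1) = (3*9)*(-7 - 1) = 27*(-8) = -216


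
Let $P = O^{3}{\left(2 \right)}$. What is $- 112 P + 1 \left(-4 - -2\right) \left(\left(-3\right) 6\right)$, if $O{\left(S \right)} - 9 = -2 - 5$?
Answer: $-860$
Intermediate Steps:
$O{\left(S \right)} = 2$ ($O{\left(S \right)} = 9 - 7 = 2$)
$P = 8$ ($P = 2^{3} = 8$)
$- 112 P + 1 \left(-4 - -2\right) \left(\left(-3\right) 6\right) = \left(-112\right) 8 + 1 \left(-4 - -2\right) \left(\left(-3\right) 6\right) = -896 + 1 \left(-4 + 2\right) \left(-18\right) = -896 + 1 \left(-2\right) \left(-18\right) = -896 - -36 = -896 + 36 = -860$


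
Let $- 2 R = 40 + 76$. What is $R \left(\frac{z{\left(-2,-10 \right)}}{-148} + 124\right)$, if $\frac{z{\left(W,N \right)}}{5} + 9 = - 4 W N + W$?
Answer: $- \frac{545403}{74} \approx -7370.3$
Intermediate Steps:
$z{\left(W,N \right)} = -45 + 5 W - 20 N W$ ($z{\left(W,N \right)} = -45 + 5 \left(- 4 W N + W\right) = -45 + 5 \left(- 4 N W + W\right) = -45 + 5 \left(W - 4 N W\right) = -45 - \left(- 5 W + 20 N W\right) = -45 + 5 W - 20 N W$)
$R = -58$ ($R = - \frac{40 + 76}{2} = \left(- \frac{1}{2}\right) 116 = -58$)
$R \left(\frac{z{\left(-2,-10 \right)}}{-148} + 124\right) = - 58 \left(\frac{-45 + 5 \left(-2\right) - \left(-200\right) \left(-2\right)}{-148} + 124\right) = - 58 \left(\left(-45 - 10 - 400\right) \left(- \frac{1}{148}\right) + 124\right) = - 58 \left(\left(-455\right) \left(- \frac{1}{148}\right) + 124\right) = - 58 \left(\frac{455}{148} + 124\right) = \left(-58\right) \frac{18807}{148} = - \frac{545403}{74}$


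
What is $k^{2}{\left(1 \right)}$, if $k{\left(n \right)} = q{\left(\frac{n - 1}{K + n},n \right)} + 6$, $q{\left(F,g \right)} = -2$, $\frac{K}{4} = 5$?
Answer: $16$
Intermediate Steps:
$K = 20$ ($K = 4 \cdot 5 = 20$)
$k{\left(n \right)} = 4$ ($k{\left(n \right)} = -2 + 6 = 4$)
$k^{2}{\left(1 \right)} = 4^{2} = 16$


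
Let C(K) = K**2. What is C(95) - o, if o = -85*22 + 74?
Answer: 10821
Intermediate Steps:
o = -1796 (o = -1870 + 74 = -1796)
C(95) - o = 95**2 - 1*(-1796) = 9025 + 1796 = 10821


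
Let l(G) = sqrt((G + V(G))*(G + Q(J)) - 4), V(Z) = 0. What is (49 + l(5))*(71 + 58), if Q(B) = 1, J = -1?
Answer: 6321 + 129*sqrt(26) ≈ 6978.8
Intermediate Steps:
l(G) = sqrt(-4 + G*(1 + G)) (l(G) = sqrt((G + 0)*(G + 1) - 4) = sqrt(G*(1 + G) - 4) = sqrt(-4 + G*(1 + G)))
(49 + l(5))*(71 + 58) = (49 + sqrt(-4 + 5 + 5**2))*(71 + 58) = (49 + sqrt(-4 + 5 + 25))*129 = (49 + sqrt(26))*129 = 6321 + 129*sqrt(26)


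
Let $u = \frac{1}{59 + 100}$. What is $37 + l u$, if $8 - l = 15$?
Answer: $\frac{5876}{159} \approx 36.956$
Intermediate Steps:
$l = -7$ ($l = 8 - 15 = -7$)
$u = \frac{1}{159} \approx 0.0062893$
$37 + l u = 37 - \frac{7}{159} = \frac{5876}{159}$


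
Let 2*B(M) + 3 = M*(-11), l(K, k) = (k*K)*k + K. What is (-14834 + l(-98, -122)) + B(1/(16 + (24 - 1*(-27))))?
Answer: -98728894/67 ≈ -1.4736e+6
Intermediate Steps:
l(K, k) = K + K*k² (l(K, k) = (K*k)*k + K = K*k² + K = K + K*k²)
B(M) = -3/2 - 11*M/2 (B(M) = -3/2 + (M*(-11))/2 = -3/2 + (-11*M)/2 = -3/2 - 11*M/2)
(-14834 + l(-98, -122)) + B(1/(16 + (24 - 1*(-27)))) = (-14834 - 98*(1 + (-122)²)) + (-3/2 - 11/(2*(16 + (24 - 1*(-27))))) = (-14834 - 98*(1 + 14884)) + (-3/2 - 11/(2*(16 + (24 + 27)))) = (-14834 - 98*14885) + (-3/2 - 11/(2*(16 + 51))) = (-14834 - 1458730) + (-3/2 - 11/2/67) = -1473564 + (-3/2 - 11/2*1/67) = -1473564 + (-3/2 - 11/134) = -1473564 - 106/67 = -98728894/67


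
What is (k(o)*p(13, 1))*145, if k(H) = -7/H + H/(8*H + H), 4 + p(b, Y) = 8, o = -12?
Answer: 3625/9 ≈ 402.78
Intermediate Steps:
p(b, Y) = 4 (p(b, Y) = -4 + 8 = 4)
k(H) = ⅑ - 7/H (k(H) = -7/H + H/((9*H)) = -7/H + H*(1/(9*H)) = -7/H + ⅑ = ⅑ - 7/H)
(k(o)*p(13, 1))*145 = (((⅑)*(-63 - 12)/(-12))*4)*145 = (((⅑)*(-1/12)*(-75))*4)*145 = ((25/36)*4)*145 = (25/9)*145 = 3625/9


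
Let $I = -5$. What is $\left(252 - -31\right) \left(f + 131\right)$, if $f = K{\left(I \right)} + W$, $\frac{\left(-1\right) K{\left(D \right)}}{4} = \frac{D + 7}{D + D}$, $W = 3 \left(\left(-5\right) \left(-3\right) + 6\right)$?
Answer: $\frac{275642}{5} \approx 55128.0$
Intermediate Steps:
$W = 63$ ($W = 3 \left(15 + 6\right) = 3 \cdot 21 = 63$)
$K{\left(D \right)} = - \frac{2 \left(7 + D\right)}{D}$ ($K{\left(D \right)} = - 4 \frac{D + 7}{D + D} = - 4 \frac{7 + D}{2 D} = - \frac{2 \left(7 + D\right)}{D}$)
$f = \frac{319}{5}$ ($f = \left(-2 - \frac{14}{-5}\right) + 63 = \left(-2 - - \frac{14}{5}\right) + 63 = \left(-2 + \frac{14}{5}\right) + 63 = \frac{4}{5} + 63 = \frac{319}{5} \approx 63.8$)
$\left(252 - -31\right) \left(f + 131\right) = \left(252 - -31\right) \left(\frac{319}{5} + 131\right) = \left(252 + 31\right) \frac{974}{5} = 283 \cdot \frac{974}{5} = \frac{275642}{5}$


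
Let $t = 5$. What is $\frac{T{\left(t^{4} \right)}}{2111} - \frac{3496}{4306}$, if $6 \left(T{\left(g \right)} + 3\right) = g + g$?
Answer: $- \frac{9743836}{13634949} \approx -0.71462$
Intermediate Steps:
$T{\left(g \right)} = -3 + \frac{g}{3}$ ($T{\left(g \right)} = -3 + \frac{g + g}{6} = -3 + \frac{2 g}{6} = -3 + \frac{g}{3}$)
$\frac{T{\left(t^{4} \right)}}{2111} - \frac{3496}{4306} = \frac{-3 + \frac{5^{4}}{3}}{2111} - \frac{3496}{4306} = \left(-3 + \frac{1}{3} \cdot 625\right) \frac{1}{2111} - \frac{1748}{2153} = \left(-3 + \frac{625}{3}\right) \frac{1}{2111} - \frac{1748}{2153} = \frac{616}{3} \cdot \frac{1}{2111} - \frac{1748}{2153} = \frac{616}{6333} - \frac{1748}{2153} = - \frac{9743836}{13634949}$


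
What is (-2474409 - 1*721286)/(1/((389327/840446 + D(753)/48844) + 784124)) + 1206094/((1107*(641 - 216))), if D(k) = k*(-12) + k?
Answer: -83729786175166737972885473/33414098586300 ≈ -2.5058e+12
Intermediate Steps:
D(k) = -11*k (D(k) = -12*k + k = -11*k)
(-2474409 - 1*721286)/(1/((389327/840446 + D(753)/48844) + 784124)) + 1206094/((1107*(641 - 216))) = (-2474409 - 1*721286)/(1/((389327/840446 - 11*753/48844) + 784124)) + 1206094/((1107*(641 - 216))) = (-2474409 - 721286)/(1/((389327*(1/840446) - 8283*1/48844) + 784124)) + 1206094/((1107*425)) = -3195695/(1/((389327/840446 - 8283/48844) + 784124)) + 1206094/470475 = -3195695/(1/(6027436885/20525372212 + 784124)) + 1206094*(1/470475) = -3195695/(1/(16094442987799173/20525372212)) + 1206094/470475 = -3195695/20525372212/16094442987799173 + 1206094/470475 = -3195695*16094442987799173/20525372212 + 1206094/470475 = -51432930983894878160235/20525372212 + 1206094/470475 = -83729786175166737972885473/33414098586300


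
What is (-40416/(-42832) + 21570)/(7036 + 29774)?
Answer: 9624236/16423395 ≈ 0.58601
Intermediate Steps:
(-40416/(-42832) + 21570)/(7036 + 29774) = (-40416*(-1/42832) + 21570)/36810 = (2526/2677 + 21570)*(1/36810) = (57745416/2677)*(1/36810) = 9624236/16423395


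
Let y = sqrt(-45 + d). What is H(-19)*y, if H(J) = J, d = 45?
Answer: 0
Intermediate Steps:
y = 0 (y = sqrt(-45 + 45) = sqrt(0) = 0)
H(-19)*y = -19*0 = 0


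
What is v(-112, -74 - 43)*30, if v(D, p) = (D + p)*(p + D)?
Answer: 1573230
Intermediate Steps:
v(D, p) = (D + p)² (v(D, p) = (D + p)*(D + p) = (D + p)²)
v(-112, -74 - 43)*30 = (-112 + (-74 - 43))²*30 = (-112 - 117)²*30 = (-229)²*30 = 52441*30 = 1573230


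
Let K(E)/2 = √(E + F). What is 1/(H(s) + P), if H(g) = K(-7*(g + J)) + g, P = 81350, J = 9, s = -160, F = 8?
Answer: 8119/659181184 - √1065/3295905920 ≈ 1.2307e-5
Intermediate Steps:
K(E) = 2*√(8 + E) (K(E) = 2*√(E + 8) = 2*√(8 + E))
H(g) = g + 2*√(-55 - 7*g) (H(g) = 2*√(8 - 7*(g + 9)) + g = 2*√(8 - 7*(9 + g)) + g = 2*√(8 + (-63 - 7*g)) + g = 2*√(-55 - 7*g) + g = g + 2*√(-55 - 7*g))
1/(H(s) + P) = 1/((-160 + 2*√(-55 - 7*(-160))) + 81350) = 1/((-160 + 2*√(-55 + 1120)) + 81350) = 1/((-160 + 2*√1065) + 81350) = 1/(81190 + 2*√1065)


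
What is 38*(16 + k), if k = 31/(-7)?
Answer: 3078/7 ≈ 439.71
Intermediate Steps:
k = -31/7 (k = 31*(-1/7) = -31/7 ≈ -4.4286)
38*(16 + k) = 38*(16 - 31/7) = 38*(81/7) = 3078/7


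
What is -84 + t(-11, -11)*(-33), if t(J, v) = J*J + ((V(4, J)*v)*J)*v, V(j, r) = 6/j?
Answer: 123615/2 ≈ 61808.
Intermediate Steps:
t(J, v) = J² + 3*J*v²/2 (t(J, v) = J*J + (((6/4)*v)*J)*v = J² + (((6*(¼))*v)*J)*v = J² + ((3*v/2)*J)*v = J² + (3*J*v/2)*v = J² + 3*J*v²/2)
-84 + t(-11, -11)*(-33) = -84 + ((½)*(-11)*(2*(-11) + 3*(-11)²))*(-33) = -84 + ((½)*(-11)*(-22 + 3*121))*(-33) = -84 + ((½)*(-11)*(-22 + 363))*(-33) = -84 + ((½)*(-11)*341)*(-33) = -84 - 3751/2*(-33) = -84 + 123783/2 = 123615/2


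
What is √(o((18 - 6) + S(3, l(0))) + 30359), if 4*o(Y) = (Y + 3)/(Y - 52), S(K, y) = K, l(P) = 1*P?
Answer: √166245218/74 ≈ 174.24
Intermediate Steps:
l(P) = P
o(Y) = (3 + Y)/(4*(-52 + Y)) (o(Y) = ((Y + 3)/(Y - 52))/4 = ((3 + Y)/(-52 + Y))/4 = (3 + Y)/(4*(-52 + Y)))
√(o((18 - 6) + S(3, l(0))) + 30359) = √((3 + ((18 - 6) + 3))/(4*(-52 + ((18 - 6) + 3))) + 30359) = √((3 + (12 + 3))/(4*(-52 + (12 + 3))) + 30359) = √((3 + 15)/(4*(-52 + 15)) + 30359) = √((¼)*18/(-37) + 30359) = √((¼)*(-1/37)*18 + 30359) = √(-9/74 + 30359) = √(2246557/74) = √166245218/74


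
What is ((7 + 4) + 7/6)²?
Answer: 5329/36 ≈ 148.03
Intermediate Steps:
((7 + 4) + 7/6)² = (11 + 7*(⅙))² = (11 + 7/6)² = (73/6)² = 5329/36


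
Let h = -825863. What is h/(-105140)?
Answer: 825863/105140 ≈ 7.8549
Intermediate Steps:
h/(-105140) = -825863/(-105140) = -825863*(-1/105140) = 825863/105140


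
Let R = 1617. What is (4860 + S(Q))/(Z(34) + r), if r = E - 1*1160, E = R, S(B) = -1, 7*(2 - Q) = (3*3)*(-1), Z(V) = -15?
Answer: 4859/442 ≈ 10.993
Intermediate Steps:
Q = 23/7 (Q = 2 - 3*3*(-1)/7 = 2 - 9*(-1)/7 = 2 - ⅐*(-9) = 2 + 9/7 = 23/7 ≈ 3.2857)
E = 1617
r = 457 (r = 1617 - 1*1160 = 1617 - 1160 = 457)
(4860 + S(Q))/(Z(34) + r) = (4860 - 1)/(-15 + 457) = 4859/442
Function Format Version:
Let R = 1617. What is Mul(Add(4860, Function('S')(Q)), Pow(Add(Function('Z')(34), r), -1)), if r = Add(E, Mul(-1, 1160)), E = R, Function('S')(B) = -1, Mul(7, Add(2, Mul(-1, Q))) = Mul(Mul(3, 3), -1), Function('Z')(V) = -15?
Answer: Rational(4859, 442) ≈ 10.993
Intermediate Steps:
Q = Rational(23, 7) (Q = Add(2, Mul(Rational(-1, 7), Mul(Mul(3, 3), -1))) = Add(2, Mul(Rational(-1, 7), Mul(9, -1))) = Add(2, Mul(Rational(-1, 7), -9)) = Add(2, Rational(9, 7)) = Rational(23, 7) ≈ 3.2857)
E = 1617
r = 457 (r = Add(1617, Mul(-1, 1160)) = Add(1617, -1160) = 457)
Mul(Add(4860, Function('S')(Q)), Pow(Add(Function('Z')(34), r), -1)) = Mul(Add(4860, -1), Pow(Add(-15, 457), -1)) = Mul(4859, Pow(442, -1)) = Mul(4859, Rational(1, 442)) = Rational(4859, 442)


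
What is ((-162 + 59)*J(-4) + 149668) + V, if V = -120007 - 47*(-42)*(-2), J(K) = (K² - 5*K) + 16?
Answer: 20357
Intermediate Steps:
J(K) = 16 + K² - 5*K
V = -123955 (V = -120007 - (-1974)*(-2) = -120007 - 1*3948 = -120007 - 3948 = -123955)
((-162 + 59)*J(-4) + 149668) + V = ((-162 + 59)*(16 + (-4)² - 5*(-4)) + 149668) - 123955 = (-103*(16 + 16 + 20) + 149668) - 123955 = (-103*52 + 149668) - 123955 = (-5356 + 149668) - 123955 = 144312 - 123955 = 20357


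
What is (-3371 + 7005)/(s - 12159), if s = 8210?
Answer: -3634/3949 ≈ -0.92023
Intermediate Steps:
(-3371 + 7005)/(s - 12159) = (-3371 + 7005)/(8210 - 12159) = 3634/(-3949) = 3634*(-1/3949) = -3634/3949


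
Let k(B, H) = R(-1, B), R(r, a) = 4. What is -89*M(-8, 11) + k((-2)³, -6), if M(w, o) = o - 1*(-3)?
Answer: -1242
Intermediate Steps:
M(w, o) = 3 + o (M(w, o) = o + 3 = 3 + o)
k(B, H) = 4
-89*M(-8, 11) + k((-2)³, -6) = -89*(3 + 11) + 4 = -89*14 + 4 = -1246 + 4 = -1242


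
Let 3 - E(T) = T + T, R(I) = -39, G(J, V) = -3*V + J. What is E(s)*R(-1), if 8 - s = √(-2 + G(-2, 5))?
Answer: 507 - 78*I*√19 ≈ 507.0 - 339.99*I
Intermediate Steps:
G(J, V) = J - 3*V
s = 8 - I*√19 (s = 8 - √(-2 + (-2 - 3*5)) = 8 - √(-2 + (-2 - 15)) = 8 - √(-2 - 17) = 8 - √(-19) = 8 - I*√19 ≈ 8.0 - 4.3589*I)
E(T) = 3 - 2*T (E(T) = 3 - (T + T) = 3 - 2*T)
E(s)*R(-1) = (3 - 2*(8 - I*√19))*(-39) = (3 + (-16 + 2*I*√19))*(-39) = (-13 + 2*I*√19)*(-39) = 507 - 78*I*√19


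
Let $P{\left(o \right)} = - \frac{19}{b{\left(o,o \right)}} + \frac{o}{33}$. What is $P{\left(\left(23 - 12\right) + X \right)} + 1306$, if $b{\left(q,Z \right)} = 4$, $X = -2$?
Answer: $\frac{57267}{44} \approx 1301.5$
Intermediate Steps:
$P{\left(o \right)} = - \frac{19}{4} + \frac{o}{33}$
$P{\left(\left(23 - 12\right) + X \right)} + 1306 = \left(- \frac{19}{4} + \frac{\left(23 - 12\right) - 2}{33}\right) + 1306 = \left(- \frac{19}{4} + \frac{11 - 2}{33}\right) + 1306 = \left(- \frac{19}{4} + \frac{1}{33} \cdot 9\right) + 1306 = \left(- \frac{19}{4} + \frac{3}{11}\right) + 1306 = - \frac{197}{44} + 1306 = \frac{57267}{44}$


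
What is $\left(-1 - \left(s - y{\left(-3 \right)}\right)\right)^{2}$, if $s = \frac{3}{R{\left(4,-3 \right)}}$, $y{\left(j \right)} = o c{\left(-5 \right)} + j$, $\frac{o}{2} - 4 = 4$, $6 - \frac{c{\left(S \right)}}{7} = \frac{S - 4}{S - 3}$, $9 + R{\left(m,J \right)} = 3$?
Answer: $\frac{1177225}{4} \approx 2.9431 \cdot 10^{5}$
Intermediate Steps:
$R{\left(m,J \right)} = -6$ ($R{\left(m,J \right)} = -9 + 3 = -6$)
$c{\left(S \right)} = 42 - \frac{7 \left(-4 + S\right)}{-3 + S}$ ($c{\left(S \right)} = 42 - 7 \frac{S - 4}{S - 3} = 42 - 7 \frac{-4 + S}{-3 + S} = 42 - \frac{7 \left(-4 + S\right)}{-3 + S}$)
$o = 16$ ($o = 8 + 2 \cdot 4 = 8 + 8 = 16$)
$y{\left(j \right)} = 546 + j$ ($y{\left(j \right)} = 16 \frac{7 \left(-14 + 5 \left(-5\right)\right)}{-3 - 5} + j = 16 \frac{7 \left(-14 - 25\right)}{-8} + j = 16 \cdot 7 \left(- \frac{1}{8}\right) \left(-39\right) + j = 16 \cdot \frac{273}{8} + j = 546 + j$)
$s = - \frac{1}{2}$ ($s = \frac{3}{-6} = 3 \left(- \frac{1}{6}\right) = - \frac{1}{2} \approx -0.5$)
$\left(-1 - \left(s - y{\left(-3 \right)}\right)\right)^{2} = \left(-1 + \left(\left(546 - 3\right) - - \frac{1}{2}\right)\right)^{2} = \left(-1 + \left(543 + \frac{1}{2}\right)\right)^{2} = \left(-1 + \frac{1087}{2}\right)^{2} = \left(\frac{1085}{2}\right)^{2} = \frac{1177225}{4}$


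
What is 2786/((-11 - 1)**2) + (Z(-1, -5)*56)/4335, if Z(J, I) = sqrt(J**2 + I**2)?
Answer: 1393/72 + 56*sqrt(26)/4335 ≈ 19.413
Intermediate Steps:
Z(J, I) = sqrt(I**2 + J**2)
2786/((-11 - 1)**2) + (Z(-1, -5)*56)/4335 = 2786/((-11 - 1)**2) + (sqrt((-5)**2 + (-1)**2)*56)/4335 = 2786/((-12)**2) + (sqrt(25 + 1)*56)*(1/4335) = 2786/144 + (sqrt(26)*56)*(1/4335) = 2786*(1/144) + (56*sqrt(26))*(1/4335) = 1393/72 + 56*sqrt(26)/4335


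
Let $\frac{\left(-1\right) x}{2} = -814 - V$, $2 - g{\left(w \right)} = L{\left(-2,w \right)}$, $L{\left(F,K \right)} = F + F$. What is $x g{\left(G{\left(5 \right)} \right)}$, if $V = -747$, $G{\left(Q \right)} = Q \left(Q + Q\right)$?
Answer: $804$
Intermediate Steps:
$G{\left(Q \right)} = 2 Q^{2}$ ($G{\left(Q \right)} = Q 2 Q = 2 Q^{2}$)
$L{\left(F,K \right)} = 2 F$
$g{\left(w \right)} = 6$ ($g{\left(w \right)} = 2 - 2 \left(-2\right) = 2 - -4 = 2 + 4 = 6$)
$x = 134$ ($x = - 2 \left(-814 - -747\right) = - 2 \left(-814 + 747\right) = \left(-2\right) \left(-67\right) = 134$)
$x g{\left(G{\left(5 \right)} \right)} = 134 \cdot 6 = 804$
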